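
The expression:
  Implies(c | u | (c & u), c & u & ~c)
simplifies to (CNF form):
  ~c & ~u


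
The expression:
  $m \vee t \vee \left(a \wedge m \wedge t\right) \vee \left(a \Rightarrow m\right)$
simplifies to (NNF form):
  $m \vee t \vee \neg a$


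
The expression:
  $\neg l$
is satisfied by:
  {l: False}


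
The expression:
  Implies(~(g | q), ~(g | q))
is always true.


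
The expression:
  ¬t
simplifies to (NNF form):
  ¬t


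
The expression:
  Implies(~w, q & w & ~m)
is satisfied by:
  {w: True}


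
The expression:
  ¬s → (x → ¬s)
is always true.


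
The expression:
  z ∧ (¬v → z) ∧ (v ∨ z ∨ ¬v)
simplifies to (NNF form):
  z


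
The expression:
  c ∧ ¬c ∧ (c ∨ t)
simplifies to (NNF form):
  False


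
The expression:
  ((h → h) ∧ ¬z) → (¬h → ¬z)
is always true.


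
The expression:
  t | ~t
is always true.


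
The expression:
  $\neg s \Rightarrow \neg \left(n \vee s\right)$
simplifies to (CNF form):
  $s \vee \neg n$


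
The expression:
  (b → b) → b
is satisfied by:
  {b: True}


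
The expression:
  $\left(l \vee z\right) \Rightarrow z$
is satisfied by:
  {z: True, l: False}
  {l: False, z: False}
  {l: True, z: True}


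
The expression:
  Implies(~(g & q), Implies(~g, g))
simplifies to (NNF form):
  g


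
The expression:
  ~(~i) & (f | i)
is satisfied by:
  {i: True}


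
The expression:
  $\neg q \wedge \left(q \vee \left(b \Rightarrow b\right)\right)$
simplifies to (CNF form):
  $\neg q$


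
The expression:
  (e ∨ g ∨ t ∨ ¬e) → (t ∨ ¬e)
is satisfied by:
  {t: True, e: False}
  {e: False, t: False}
  {e: True, t: True}


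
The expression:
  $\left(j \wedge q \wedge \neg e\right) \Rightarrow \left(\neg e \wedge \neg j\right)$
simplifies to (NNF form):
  $e \vee \neg j \vee \neg q$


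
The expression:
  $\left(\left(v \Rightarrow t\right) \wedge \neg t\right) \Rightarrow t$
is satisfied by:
  {t: True, v: True}
  {t: True, v: False}
  {v: True, t: False}


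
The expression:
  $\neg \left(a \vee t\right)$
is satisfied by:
  {t: False, a: False}


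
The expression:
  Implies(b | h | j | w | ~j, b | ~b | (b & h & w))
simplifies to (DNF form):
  True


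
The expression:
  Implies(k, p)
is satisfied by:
  {p: True, k: False}
  {k: False, p: False}
  {k: True, p: True}


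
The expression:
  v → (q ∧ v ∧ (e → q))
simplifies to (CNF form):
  q ∨ ¬v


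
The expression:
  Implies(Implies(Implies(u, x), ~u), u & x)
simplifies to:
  u & x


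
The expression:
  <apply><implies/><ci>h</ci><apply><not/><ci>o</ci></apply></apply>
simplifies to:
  <apply><or/><apply><not/><ci>h</ci></apply><apply><not/><ci>o</ci></apply></apply>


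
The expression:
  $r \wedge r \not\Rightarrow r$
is never true.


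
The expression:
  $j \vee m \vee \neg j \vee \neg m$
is always true.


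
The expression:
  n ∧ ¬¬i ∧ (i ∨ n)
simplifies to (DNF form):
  i ∧ n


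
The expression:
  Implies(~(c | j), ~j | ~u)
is always true.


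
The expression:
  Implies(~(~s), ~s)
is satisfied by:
  {s: False}


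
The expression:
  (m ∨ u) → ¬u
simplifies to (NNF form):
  ¬u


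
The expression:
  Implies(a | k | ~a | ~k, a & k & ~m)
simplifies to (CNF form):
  a & k & ~m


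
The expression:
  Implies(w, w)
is always true.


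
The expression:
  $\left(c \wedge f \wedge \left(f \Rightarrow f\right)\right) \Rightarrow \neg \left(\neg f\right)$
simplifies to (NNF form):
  $\text{True}$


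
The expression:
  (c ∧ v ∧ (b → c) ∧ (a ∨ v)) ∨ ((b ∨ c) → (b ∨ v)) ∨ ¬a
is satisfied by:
  {b: True, v: True, c: False, a: False}
  {b: True, c: False, v: False, a: False}
  {v: True, b: False, c: False, a: False}
  {b: False, c: False, v: False, a: False}
  {a: True, b: True, v: True, c: False}
  {a: True, b: True, c: False, v: False}
  {a: True, v: True, b: False, c: False}
  {a: True, b: False, c: False, v: False}
  {b: True, c: True, v: True, a: False}
  {b: True, c: True, a: False, v: False}
  {c: True, v: True, a: False, b: False}
  {c: True, a: False, v: False, b: False}
  {b: True, c: True, a: True, v: True}
  {b: True, c: True, a: True, v: False}
  {c: True, a: True, v: True, b: False}


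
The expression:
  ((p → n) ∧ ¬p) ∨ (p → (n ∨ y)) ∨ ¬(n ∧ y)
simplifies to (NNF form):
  True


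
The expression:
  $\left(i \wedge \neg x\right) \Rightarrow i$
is always true.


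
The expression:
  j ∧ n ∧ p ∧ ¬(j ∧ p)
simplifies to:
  False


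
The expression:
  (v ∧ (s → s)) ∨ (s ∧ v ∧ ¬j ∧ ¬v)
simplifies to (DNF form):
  v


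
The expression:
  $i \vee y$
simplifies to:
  $i \vee y$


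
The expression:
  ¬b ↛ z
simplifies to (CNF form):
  z ∨ ¬b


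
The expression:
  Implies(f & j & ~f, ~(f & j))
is always true.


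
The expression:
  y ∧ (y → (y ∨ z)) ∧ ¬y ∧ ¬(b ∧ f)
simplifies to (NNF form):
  False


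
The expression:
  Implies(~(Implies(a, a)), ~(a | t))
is always true.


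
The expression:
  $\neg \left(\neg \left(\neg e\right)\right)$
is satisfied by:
  {e: False}


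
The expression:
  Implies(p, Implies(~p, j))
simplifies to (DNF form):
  True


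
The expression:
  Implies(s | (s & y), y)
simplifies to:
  y | ~s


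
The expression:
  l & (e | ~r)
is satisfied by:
  {e: True, l: True, r: False}
  {l: True, r: False, e: False}
  {r: True, e: True, l: True}


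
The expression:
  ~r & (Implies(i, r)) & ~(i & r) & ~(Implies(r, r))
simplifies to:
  False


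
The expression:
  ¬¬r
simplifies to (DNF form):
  r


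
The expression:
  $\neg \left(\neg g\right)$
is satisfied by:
  {g: True}


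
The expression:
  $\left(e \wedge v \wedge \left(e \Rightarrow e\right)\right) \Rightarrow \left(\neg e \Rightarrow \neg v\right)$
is always true.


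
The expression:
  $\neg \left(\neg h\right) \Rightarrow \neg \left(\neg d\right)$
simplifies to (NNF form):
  $d \vee \neg h$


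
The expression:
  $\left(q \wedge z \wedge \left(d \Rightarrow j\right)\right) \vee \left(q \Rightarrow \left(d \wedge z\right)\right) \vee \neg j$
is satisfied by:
  {z: True, q: False, j: False}
  {q: False, j: False, z: False}
  {j: True, z: True, q: False}
  {j: True, q: False, z: False}
  {z: True, q: True, j: False}
  {q: True, z: False, j: False}
  {j: True, q: True, z: True}


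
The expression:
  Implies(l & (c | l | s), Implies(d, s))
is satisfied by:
  {s: True, l: False, d: False}
  {l: False, d: False, s: False}
  {d: True, s: True, l: False}
  {d: True, l: False, s: False}
  {s: True, l: True, d: False}
  {l: True, s: False, d: False}
  {d: True, l: True, s: True}


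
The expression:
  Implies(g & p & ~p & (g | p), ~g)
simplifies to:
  True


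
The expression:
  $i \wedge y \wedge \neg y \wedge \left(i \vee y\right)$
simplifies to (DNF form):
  $\text{False}$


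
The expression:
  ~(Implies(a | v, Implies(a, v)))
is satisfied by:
  {a: True, v: False}


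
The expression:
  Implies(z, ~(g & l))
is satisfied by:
  {l: False, z: False, g: False}
  {g: True, l: False, z: False}
  {z: True, l: False, g: False}
  {g: True, z: True, l: False}
  {l: True, g: False, z: False}
  {g: True, l: True, z: False}
  {z: True, l: True, g: False}


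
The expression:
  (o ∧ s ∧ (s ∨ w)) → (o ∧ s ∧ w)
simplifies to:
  w ∨ ¬o ∨ ¬s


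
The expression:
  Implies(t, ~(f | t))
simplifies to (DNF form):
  ~t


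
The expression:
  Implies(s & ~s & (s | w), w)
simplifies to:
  True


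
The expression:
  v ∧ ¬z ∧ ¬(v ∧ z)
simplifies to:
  v ∧ ¬z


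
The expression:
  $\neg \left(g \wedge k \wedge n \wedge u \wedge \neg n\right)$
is always true.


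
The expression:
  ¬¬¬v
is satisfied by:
  {v: False}


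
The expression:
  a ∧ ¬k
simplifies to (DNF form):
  a ∧ ¬k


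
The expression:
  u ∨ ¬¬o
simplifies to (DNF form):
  o ∨ u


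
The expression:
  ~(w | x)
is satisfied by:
  {x: False, w: False}


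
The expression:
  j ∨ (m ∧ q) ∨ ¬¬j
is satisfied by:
  {q: True, j: True, m: True}
  {q: True, j: True, m: False}
  {j: True, m: True, q: False}
  {j: True, m: False, q: False}
  {q: True, m: True, j: False}


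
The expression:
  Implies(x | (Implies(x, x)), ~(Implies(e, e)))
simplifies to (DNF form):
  False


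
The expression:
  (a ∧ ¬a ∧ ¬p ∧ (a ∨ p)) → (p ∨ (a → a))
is always true.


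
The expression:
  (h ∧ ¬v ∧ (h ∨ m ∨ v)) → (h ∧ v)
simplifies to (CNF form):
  v ∨ ¬h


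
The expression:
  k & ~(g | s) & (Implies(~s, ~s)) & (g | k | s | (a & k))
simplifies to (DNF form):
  k & ~g & ~s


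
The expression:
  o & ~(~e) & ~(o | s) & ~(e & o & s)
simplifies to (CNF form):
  False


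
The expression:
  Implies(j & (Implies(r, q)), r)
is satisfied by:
  {r: True, j: False}
  {j: False, r: False}
  {j: True, r: True}


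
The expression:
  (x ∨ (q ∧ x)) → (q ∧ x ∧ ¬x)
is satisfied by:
  {x: False}


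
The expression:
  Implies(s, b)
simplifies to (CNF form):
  b | ~s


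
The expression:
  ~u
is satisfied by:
  {u: False}


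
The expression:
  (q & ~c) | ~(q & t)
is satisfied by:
  {c: False, t: False, q: False}
  {q: True, c: False, t: False}
  {t: True, c: False, q: False}
  {q: True, t: True, c: False}
  {c: True, q: False, t: False}
  {q: True, c: True, t: False}
  {t: True, c: True, q: False}


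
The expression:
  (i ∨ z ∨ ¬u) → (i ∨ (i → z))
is always true.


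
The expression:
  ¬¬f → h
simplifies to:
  h ∨ ¬f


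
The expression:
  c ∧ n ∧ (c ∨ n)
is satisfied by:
  {c: True, n: True}


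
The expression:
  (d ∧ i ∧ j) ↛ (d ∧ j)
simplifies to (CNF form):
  False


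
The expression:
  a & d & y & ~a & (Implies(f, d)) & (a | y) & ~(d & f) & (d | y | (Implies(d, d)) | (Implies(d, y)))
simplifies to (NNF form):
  False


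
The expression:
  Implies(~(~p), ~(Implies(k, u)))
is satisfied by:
  {k: True, p: False, u: False}
  {k: False, p: False, u: False}
  {u: True, k: True, p: False}
  {u: True, k: False, p: False}
  {p: True, k: True, u: False}


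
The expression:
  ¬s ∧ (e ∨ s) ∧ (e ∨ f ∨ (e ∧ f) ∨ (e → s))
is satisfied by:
  {e: True, s: False}


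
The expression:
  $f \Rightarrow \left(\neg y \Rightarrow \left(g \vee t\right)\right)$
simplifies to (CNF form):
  $g \vee t \vee y \vee \neg f$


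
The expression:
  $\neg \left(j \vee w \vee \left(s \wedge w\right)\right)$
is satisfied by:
  {w: False, j: False}


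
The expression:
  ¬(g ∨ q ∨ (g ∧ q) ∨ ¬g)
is never true.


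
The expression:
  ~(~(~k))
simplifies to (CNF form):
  ~k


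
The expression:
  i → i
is always true.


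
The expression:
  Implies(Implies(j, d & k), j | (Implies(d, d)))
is always true.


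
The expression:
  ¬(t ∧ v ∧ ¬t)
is always true.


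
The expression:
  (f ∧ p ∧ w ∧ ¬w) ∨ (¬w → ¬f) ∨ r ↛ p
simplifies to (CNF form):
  (r ∨ w ∨ ¬f) ∧ (w ∨ ¬f ∨ ¬p)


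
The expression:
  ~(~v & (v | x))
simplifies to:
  v | ~x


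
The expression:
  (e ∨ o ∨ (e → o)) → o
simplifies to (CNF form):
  o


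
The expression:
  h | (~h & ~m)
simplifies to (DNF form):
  h | ~m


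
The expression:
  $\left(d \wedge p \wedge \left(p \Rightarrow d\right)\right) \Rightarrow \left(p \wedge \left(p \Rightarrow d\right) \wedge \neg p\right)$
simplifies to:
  $\neg d \vee \neg p$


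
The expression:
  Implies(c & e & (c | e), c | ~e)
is always true.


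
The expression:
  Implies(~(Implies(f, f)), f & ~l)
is always true.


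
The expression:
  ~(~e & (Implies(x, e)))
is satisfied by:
  {x: True, e: True}
  {x: True, e: False}
  {e: True, x: False}


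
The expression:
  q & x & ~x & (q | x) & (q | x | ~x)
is never true.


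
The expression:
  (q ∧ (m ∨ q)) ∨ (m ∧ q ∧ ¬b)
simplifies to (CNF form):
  q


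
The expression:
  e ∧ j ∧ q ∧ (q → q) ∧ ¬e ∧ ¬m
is never true.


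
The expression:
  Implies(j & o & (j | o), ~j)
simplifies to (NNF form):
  ~j | ~o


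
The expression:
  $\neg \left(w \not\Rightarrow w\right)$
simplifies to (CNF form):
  $\text{True}$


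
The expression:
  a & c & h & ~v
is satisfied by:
  {a: True, c: True, h: True, v: False}


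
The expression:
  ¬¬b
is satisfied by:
  {b: True}


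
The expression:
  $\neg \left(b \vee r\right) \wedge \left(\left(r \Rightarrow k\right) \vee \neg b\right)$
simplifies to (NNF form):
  $\neg b \wedge \neg r$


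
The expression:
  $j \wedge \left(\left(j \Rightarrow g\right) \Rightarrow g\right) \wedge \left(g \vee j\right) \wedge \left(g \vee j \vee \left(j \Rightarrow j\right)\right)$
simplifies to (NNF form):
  $j$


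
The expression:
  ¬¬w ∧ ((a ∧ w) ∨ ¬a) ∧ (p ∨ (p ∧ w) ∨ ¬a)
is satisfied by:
  {p: True, w: True, a: False}
  {w: True, a: False, p: False}
  {a: True, p: True, w: True}


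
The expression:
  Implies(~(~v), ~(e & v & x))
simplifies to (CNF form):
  ~e | ~v | ~x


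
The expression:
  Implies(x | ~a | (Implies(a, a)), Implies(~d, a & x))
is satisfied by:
  {a: True, d: True, x: True}
  {a: True, d: True, x: False}
  {d: True, x: True, a: False}
  {d: True, x: False, a: False}
  {a: True, x: True, d: False}


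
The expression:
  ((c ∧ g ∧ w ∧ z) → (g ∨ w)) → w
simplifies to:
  w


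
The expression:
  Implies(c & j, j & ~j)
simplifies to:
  ~c | ~j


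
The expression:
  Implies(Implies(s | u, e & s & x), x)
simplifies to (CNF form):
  s | u | x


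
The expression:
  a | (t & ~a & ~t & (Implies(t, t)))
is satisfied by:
  {a: True}


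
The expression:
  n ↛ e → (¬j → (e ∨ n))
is always true.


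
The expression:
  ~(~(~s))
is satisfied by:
  {s: False}


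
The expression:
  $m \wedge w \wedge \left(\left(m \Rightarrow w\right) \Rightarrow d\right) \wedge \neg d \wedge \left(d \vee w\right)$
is never true.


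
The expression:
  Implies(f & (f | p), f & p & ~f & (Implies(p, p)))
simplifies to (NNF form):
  ~f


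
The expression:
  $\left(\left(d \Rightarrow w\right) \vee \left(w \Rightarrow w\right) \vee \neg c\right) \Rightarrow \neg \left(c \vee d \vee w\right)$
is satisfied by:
  {d: False, w: False, c: False}


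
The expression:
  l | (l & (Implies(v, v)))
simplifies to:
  l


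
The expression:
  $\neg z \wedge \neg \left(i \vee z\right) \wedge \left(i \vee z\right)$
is never true.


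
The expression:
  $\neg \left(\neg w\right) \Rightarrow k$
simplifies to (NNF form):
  $k \vee \neg w$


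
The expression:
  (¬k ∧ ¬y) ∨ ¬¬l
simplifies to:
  l ∨ (¬k ∧ ¬y)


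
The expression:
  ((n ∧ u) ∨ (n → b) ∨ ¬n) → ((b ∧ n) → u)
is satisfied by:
  {u: True, n: False, b: False}
  {u: False, n: False, b: False}
  {b: True, u: True, n: False}
  {b: True, u: False, n: False}
  {n: True, u: True, b: False}
  {n: True, u: False, b: False}
  {n: True, b: True, u: True}


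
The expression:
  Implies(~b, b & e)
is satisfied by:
  {b: True}


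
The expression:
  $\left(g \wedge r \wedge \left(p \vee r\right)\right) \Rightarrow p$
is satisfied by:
  {p: True, g: False, r: False}
  {g: False, r: False, p: False}
  {r: True, p: True, g: False}
  {r: True, g: False, p: False}
  {p: True, g: True, r: False}
  {g: True, p: False, r: False}
  {r: True, g: True, p: True}


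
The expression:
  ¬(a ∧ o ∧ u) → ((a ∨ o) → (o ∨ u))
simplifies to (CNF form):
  o ∨ u ∨ ¬a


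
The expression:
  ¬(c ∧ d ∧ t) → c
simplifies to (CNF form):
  c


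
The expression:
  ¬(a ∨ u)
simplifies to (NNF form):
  ¬a ∧ ¬u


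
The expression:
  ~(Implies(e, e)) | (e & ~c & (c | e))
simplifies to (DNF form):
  e & ~c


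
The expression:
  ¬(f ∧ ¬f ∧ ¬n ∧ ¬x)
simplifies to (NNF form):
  True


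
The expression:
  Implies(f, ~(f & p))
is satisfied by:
  {p: False, f: False}
  {f: True, p: False}
  {p: True, f: False}


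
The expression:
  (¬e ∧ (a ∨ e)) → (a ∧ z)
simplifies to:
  e ∨ z ∨ ¬a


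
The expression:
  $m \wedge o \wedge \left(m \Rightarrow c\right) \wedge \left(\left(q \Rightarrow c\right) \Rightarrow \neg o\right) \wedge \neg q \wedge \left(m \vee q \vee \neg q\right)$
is never true.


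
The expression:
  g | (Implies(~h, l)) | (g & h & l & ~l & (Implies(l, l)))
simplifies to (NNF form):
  g | h | l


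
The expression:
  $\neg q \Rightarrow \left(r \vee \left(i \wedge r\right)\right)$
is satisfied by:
  {r: True, q: True}
  {r: True, q: False}
  {q: True, r: False}


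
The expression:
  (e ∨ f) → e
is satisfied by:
  {e: True, f: False}
  {f: False, e: False}
  {f: True, e: True}


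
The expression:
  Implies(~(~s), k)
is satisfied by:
  {k: True, s: False}
  {s: False, k: False}
  {s: True, k: True}


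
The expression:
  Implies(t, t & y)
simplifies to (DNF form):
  y | ~t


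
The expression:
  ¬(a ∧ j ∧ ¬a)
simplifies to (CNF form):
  True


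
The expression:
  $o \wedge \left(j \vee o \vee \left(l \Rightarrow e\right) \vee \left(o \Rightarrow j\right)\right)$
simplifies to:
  $o$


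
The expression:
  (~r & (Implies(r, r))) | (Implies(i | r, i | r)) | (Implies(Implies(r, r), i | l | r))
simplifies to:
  True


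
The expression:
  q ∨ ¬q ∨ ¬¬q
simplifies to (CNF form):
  True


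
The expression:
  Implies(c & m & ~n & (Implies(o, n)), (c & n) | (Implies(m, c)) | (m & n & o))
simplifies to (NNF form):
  True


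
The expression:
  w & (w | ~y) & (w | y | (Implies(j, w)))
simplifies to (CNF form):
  w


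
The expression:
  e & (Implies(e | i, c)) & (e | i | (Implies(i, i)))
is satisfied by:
  {c: True, e: True}


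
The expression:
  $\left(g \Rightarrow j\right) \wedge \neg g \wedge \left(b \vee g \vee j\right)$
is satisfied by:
  {b: True, j: True, g: False}
  {b: True, j: False, g: False}
  {j: True, b: False, g: False}


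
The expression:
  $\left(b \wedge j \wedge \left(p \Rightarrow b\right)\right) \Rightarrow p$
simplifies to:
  $p \vee \neg b \vee \neg j$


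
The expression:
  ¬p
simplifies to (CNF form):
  ¬p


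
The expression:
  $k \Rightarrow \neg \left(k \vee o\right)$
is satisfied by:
  {k: False}


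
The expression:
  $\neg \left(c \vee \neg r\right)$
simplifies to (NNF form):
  $r \wedge \neg c$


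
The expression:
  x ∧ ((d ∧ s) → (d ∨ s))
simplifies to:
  x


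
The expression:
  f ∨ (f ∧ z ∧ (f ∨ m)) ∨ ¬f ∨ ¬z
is always true.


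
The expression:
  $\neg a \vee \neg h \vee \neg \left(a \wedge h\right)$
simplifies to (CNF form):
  $\neg a \vee \neg h$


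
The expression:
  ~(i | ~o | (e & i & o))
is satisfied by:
  {o: True, i: False}


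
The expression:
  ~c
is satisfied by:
  {c: False}


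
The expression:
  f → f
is always true.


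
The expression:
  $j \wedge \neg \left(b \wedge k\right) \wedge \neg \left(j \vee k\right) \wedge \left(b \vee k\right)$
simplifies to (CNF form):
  $\text{False}$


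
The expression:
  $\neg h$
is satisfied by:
  {h: False}


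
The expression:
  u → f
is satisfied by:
  {f: True, u: False}
  {u: False, f: False}
  {u: True, f: True}


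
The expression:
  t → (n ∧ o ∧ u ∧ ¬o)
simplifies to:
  ¬t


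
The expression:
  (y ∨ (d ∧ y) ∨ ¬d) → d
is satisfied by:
  {d: True}


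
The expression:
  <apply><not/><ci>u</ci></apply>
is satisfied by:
  {u: False}


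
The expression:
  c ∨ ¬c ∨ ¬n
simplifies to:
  True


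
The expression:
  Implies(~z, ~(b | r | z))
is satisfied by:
  {z: True, b: False, r: False}
  {r: True, z: True, b: False}
  {z: True, b: True, r: False}
  {r: True, z: True, b: True}
  {r: False, b: False, z: False}


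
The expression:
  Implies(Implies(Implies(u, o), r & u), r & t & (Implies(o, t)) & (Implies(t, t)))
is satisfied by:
  {t: True, o: True, u: False, r: False}
  {t: True, o: False, u: False, r: False}
  {o: True, t: False, u: False, r: False}
  {t: False, o: False, u: False, r: False}
  {r: True, t: True, o: True, u: False}
  {r: True, t: True, o: False, u: False}
  {r: True, o: True, t: False, u: False}
  {r: True, o: False, t: False, u: False}
  {t: True, u: True, o: True, r: False}
  {u: True, o: True, r: False, t: False}
  {r: True, t: True, u: True, o: True}
  {r: True, t: True, u: True, o: False}


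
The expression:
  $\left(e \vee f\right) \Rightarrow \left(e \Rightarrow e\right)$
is always true.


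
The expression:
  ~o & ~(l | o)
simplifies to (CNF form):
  ~l & ~o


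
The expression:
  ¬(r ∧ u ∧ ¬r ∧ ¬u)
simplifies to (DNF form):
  True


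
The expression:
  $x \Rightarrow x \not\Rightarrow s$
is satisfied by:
  {s: False, x: False}
  {x: True, s: False}
  {s: True, x: False}


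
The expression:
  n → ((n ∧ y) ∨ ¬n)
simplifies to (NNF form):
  y ∨ ¬n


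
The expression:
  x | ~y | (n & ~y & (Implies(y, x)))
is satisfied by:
  {x: True, y: False}
  {y: False, x: False}
  {y: True, x: True}


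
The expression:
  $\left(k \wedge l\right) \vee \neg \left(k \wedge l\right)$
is always true.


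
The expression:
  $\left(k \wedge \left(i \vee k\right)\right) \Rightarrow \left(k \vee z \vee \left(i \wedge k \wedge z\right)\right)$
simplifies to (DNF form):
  $\text{True}$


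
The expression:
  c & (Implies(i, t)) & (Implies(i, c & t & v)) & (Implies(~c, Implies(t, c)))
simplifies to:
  c & (t | ~i) & (v | ~i)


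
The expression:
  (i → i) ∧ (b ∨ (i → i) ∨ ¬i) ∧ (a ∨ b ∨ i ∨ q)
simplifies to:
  a ∨ b ∨ i ∨ q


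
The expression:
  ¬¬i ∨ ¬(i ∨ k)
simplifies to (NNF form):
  i ∨ ¬k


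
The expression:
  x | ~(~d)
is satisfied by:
  {x: True, d: True}
  {x: True, d: False}
  {d: True, x: False}


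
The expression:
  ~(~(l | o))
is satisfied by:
  {o: True, l: True}
  {o: True, l: False}
  {l: True, o: False}


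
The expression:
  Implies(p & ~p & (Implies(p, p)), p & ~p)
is always true.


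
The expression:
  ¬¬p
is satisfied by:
  {p: True}


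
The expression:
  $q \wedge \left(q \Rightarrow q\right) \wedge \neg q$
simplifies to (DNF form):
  $\text{False}$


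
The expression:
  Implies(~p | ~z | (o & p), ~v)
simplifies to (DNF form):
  ~v | (p & z & ~o)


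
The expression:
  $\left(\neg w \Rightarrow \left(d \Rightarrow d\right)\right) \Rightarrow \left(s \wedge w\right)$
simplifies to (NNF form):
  $s \wedge w$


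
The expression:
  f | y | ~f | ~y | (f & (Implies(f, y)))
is always true.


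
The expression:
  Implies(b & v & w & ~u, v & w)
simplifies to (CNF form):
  True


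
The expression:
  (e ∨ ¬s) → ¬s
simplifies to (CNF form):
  ¬e ∨ ¬s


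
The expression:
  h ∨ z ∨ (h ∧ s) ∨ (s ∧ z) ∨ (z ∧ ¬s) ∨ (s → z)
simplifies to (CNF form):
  h ∨ z ∨ ¬s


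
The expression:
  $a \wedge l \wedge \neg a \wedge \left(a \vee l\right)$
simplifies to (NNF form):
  $\text{False}$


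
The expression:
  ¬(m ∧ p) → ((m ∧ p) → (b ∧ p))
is always true.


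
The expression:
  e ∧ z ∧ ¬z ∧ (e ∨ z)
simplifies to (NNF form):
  False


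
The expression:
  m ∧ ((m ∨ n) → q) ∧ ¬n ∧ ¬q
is never true.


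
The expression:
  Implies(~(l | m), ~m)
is always true.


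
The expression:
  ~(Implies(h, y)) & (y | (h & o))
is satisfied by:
  {h: True, o: True, y: False}


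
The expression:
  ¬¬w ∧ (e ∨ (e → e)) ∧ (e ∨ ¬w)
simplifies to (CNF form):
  e ∧ w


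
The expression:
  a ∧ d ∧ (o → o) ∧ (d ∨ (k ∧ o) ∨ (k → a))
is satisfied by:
  {a: True, d: True}


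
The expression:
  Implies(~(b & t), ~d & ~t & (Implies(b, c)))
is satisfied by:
  {t: True, b: True, c: True, d: False}
  {t: True, b: True, c: False, d: False}
  {d: True, t: True, b: True, c: True}
  {d: True, t: True, b: True, c: False}
  {c: True, d: False, b: False, t: False}
  {c: False, d: False, b: False, t: False}
  {b: True, c: True, t: False, d: False}


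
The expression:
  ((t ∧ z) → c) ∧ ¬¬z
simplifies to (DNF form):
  (c ∧ z) ∨ (z ∧ ¬t)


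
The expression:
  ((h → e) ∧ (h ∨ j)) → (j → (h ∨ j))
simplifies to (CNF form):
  True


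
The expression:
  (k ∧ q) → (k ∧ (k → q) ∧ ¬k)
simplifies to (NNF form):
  ¬k ∨ ¬q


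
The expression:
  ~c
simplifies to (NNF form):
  ~c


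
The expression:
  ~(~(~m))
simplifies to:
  ~m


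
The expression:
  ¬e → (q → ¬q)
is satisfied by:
  {e: True, q: False}
  {q: False, e: False}
  {q: True, e: True}


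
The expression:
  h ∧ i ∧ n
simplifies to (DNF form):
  h ∧ i ∧ n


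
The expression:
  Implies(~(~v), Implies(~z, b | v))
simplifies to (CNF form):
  True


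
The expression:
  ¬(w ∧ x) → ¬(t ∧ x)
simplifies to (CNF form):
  w ∨ ¬t ∨ ¬x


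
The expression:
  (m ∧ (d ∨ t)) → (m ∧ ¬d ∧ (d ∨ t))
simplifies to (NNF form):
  ¬d ∨ ¬m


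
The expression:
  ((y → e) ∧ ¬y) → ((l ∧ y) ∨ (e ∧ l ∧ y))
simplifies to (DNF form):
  y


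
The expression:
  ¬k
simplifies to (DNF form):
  ¬k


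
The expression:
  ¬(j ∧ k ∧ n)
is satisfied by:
  {k: False, n: False, j: False}
  {j: True, k: False, n: False}
  {n: True, k: False, j: False}
  {j: True, n: True, k: False}
  {k: True, j: False, n: False}
  {j: True, k: True, n: False}
  {n: True, k: True, j: False}


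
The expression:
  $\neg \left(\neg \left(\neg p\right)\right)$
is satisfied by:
  {p: False}


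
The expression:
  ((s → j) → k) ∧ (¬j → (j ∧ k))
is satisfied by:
  {j: True, k: True}


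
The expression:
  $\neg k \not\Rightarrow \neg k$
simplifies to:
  $\text{False}$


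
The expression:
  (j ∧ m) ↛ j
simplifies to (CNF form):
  False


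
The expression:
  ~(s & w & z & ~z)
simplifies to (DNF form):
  True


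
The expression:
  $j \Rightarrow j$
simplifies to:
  $\text{True}$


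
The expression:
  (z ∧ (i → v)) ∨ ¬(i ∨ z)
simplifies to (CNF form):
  (v ∨ ¬i) ∧ (z ∨ ¬i)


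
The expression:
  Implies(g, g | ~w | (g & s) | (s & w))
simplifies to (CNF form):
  True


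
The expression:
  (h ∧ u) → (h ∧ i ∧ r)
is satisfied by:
  {r: True, i: True, h: False, u: False}
  {r: True, i: False, h: False, u: False}
  {i: True, r: False, h: False, u: False}
  {r: False, i: False, h: False, u: False}
  {r: True, u: True, i: True, h: False}
  {r: True, u: True, i: False, h: False}
  {u: True, i: True, r: False, h: False}
  {u: True, r: False, i: False, h: False}
  {r: True, h: True, i: True, u: False}
  {r: True, h: True, i: False, u: False}
  {h: True, i: True, r: False, u: False}
  {h: True, r: False, i: False, u: False}
  {r: True, u: True, h: True, i: True}


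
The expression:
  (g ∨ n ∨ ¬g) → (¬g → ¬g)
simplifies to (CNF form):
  True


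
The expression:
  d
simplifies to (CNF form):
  d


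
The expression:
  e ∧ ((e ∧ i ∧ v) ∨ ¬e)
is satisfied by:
  {i: True, e: True, v: True}


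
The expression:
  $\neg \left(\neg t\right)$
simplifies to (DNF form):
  $t$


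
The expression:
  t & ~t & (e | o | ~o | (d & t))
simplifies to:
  False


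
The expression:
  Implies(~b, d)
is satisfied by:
  {b: True, d: True}
  {b: True, d: False}
  {d: True, b: False}


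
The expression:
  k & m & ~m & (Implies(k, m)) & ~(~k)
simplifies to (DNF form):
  False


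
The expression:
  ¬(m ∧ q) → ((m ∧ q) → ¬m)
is always true.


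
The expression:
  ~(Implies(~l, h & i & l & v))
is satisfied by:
  {l: False}


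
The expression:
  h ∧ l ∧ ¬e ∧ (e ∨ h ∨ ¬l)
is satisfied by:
  {h: True, l: True, e: False}


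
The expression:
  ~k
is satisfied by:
  {k: False}


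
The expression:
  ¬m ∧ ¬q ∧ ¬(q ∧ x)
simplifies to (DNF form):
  ¬m ∧ ¬q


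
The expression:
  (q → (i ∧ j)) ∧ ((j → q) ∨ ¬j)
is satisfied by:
  {i: True, q: False, j: False}
  {i: False, q: False, j: False}
  {j: True, q: True, i: True}


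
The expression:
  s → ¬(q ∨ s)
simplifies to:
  ¬s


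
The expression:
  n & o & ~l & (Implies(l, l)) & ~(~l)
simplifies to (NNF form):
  False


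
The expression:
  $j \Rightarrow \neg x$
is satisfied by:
  {x: False, j: False}
  {j: True, x: False}
  {x: True, j: False}


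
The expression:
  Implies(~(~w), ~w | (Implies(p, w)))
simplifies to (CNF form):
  True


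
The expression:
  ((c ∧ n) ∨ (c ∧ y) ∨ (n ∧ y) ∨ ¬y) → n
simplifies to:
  n ∨ (y ∧ ¬c)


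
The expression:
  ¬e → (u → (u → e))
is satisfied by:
  {e: True, u: False}
  {u: False, e: False}
  {u: True, e: True}


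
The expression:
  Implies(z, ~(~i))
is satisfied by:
  {i: True, z: False}
  {z: False, i: False}
  {z: True, i: True}


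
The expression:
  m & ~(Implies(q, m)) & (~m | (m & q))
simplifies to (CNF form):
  False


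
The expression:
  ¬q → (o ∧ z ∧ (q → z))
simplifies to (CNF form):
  (o ∨ q) ∧ (q ∨ z)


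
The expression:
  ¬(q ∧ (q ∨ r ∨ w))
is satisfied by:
  {q: False}


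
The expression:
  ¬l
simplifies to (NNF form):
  ¬l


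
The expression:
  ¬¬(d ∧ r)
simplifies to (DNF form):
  d ∧ r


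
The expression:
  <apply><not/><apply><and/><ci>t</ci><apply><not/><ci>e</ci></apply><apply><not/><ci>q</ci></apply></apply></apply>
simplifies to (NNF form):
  <apply><or/><ci>e</ci><ci>q</ci><apply><not/><ci>t</ci></apply></apply>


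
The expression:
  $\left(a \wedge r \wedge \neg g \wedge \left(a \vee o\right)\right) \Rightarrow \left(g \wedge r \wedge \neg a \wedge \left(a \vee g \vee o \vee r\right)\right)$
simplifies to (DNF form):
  $g \vee \neg a \vee \neg r$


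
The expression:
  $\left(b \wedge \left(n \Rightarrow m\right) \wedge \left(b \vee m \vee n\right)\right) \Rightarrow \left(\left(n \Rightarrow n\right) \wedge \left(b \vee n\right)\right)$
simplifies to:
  $\text{True}$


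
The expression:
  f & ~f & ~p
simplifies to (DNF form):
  False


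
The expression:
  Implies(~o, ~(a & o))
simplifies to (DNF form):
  True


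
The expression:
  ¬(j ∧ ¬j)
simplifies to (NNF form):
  True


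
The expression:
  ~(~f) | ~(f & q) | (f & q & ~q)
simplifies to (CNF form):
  True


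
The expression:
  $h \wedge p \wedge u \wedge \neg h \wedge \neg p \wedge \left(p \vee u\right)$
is never true.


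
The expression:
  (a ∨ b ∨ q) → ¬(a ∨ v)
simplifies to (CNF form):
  ¬a ∧ (¬b ∨ ¬v) ∧ (¬q ∨ ¬v)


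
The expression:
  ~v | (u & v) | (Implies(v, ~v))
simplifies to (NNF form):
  u | ~v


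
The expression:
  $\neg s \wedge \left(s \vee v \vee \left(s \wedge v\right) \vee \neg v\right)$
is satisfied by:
  {s: False}


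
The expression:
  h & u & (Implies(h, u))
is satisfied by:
  {h: True, u: True}


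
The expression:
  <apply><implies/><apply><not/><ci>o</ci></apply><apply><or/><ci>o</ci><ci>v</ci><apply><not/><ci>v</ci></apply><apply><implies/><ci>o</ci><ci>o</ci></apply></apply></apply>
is always true.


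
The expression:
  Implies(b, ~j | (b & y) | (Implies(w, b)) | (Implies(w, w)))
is always true.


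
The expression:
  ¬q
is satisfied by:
  {q: False}


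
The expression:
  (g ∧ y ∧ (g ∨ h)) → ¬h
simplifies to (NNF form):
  ¬g ∨ ¬h ∨ ¬y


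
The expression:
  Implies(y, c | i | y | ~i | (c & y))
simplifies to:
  True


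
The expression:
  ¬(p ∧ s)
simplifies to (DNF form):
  ¬p ∨ ¬s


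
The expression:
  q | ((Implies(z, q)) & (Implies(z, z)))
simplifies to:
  q | ~z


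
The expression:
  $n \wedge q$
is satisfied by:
  {q: True, n: True}


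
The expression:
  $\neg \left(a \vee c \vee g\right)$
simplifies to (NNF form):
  $\neg a \wedge \neg c \wedge \neg g$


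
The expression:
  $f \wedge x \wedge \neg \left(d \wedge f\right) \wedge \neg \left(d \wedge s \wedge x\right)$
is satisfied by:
  {x: True, f: True, d: False}


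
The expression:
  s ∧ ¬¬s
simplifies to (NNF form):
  s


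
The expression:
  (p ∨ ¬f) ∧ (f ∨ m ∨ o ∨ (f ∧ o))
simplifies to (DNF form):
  (f ∧ p) ∨ (m ∧ ¬f) ∨ (o ∧ ¬f)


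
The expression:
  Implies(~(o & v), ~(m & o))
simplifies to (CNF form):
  v | ~m | ~o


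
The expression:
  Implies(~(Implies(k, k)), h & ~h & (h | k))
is always true.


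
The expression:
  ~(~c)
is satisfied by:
  {c: True}


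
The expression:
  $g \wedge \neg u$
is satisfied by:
  {g: True, u: False}


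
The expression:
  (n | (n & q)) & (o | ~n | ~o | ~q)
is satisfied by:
  {n: True}


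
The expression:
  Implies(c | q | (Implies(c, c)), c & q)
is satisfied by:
  {c: True, q: True}


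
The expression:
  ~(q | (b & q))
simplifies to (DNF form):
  ~q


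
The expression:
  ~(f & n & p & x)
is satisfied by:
  {p: False, x: False, n: False, f: False}
  {f: True, p: False, x: False, n: False}
  {n: True, p: False, x: False, f: False}
  {f: True, n: True, p: False, x: False}
  {x: True, f: False, p: False, n: False}
  {f: True, x: True, p: False, n: False}
  {n: True, x: True, f: False, p: False}
  {f: True, n: True, x: True, p: False}
  {p: True, n: False, x: False, f: False}
  {f: True, p: True, n: False, x: False}
  {n: True, p: True, f: False, x: False}
  {f: True, n: True, p: True, x: False}
  {x: True, p: True, n: False, f: False}
  {f: True, x: True, p: True, n: False}
  {n: True, x: True, p: True, f: False}


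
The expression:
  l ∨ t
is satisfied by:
  {t: True, l: True}
  {t: True, l: False}
  {l: True, t: False}


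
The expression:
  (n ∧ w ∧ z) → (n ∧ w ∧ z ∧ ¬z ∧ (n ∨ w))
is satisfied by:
  {w: False, z: False, n: False}
  {n: True, w: False, z: False}
  {z: True, w: False, n: False}
  {n: True, z: True, w: False}
  {w: True, n: False, z: False}
  {n: True, w: True, z: False}
  {z: True, w: True, n: False}


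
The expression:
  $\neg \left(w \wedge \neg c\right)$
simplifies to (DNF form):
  $c \vee \neg w$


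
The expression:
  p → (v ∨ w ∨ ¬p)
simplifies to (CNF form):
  v ∨ w ∨ ¬p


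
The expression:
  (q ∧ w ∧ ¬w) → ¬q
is always true.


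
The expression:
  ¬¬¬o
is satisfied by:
  {o: False}


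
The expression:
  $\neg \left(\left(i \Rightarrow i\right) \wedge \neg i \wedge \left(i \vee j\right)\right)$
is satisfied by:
  {i: True, j: False}
  {j: False, i: False}
  {j: True, i: True}


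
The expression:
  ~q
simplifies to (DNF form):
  ~q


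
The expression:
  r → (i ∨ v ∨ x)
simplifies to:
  i ∨ v ∨ x ∨ ¬r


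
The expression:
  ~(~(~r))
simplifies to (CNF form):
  ~r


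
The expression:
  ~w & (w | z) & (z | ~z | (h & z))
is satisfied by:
  {z: True, w: False}


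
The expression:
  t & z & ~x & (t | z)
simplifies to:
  t & z & ~x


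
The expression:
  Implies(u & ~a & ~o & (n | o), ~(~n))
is always true.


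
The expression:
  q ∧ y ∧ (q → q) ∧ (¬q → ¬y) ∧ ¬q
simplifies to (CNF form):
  False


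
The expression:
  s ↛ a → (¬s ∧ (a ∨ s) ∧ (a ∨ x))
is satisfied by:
  {a: True, s: False}
  {s: False, a: False}
  {s: True, a: True}


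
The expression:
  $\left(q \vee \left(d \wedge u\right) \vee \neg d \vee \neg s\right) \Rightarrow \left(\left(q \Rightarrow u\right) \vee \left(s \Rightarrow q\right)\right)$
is always true.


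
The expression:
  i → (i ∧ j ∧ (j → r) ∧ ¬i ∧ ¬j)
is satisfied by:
  {i: False}


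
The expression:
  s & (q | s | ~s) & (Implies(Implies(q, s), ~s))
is never true.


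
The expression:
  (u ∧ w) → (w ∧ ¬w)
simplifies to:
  ¬u ∨ ¬w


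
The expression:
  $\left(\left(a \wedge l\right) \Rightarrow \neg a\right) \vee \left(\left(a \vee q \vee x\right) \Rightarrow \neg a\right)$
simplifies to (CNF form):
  $\neg a \vee \neg l$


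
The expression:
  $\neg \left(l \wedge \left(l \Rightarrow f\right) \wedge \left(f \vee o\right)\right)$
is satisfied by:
  {l: False, f: False}
  {f: True, l: False}
  {l: True, f: False}


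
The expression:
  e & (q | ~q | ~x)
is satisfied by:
  {e: True}


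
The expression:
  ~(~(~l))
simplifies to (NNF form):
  ~l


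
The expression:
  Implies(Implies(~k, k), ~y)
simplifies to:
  ~k | ~y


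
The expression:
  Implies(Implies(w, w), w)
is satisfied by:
  {w: True}


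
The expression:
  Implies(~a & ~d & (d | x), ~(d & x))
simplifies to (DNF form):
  True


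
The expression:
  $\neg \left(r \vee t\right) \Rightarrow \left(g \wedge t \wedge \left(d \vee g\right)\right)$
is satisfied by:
  {r: True, t: True}
  {r: True, t: False}
  {t: True, r: False}


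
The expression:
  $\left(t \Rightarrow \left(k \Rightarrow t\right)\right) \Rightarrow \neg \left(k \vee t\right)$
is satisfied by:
  {t: False, k: False}


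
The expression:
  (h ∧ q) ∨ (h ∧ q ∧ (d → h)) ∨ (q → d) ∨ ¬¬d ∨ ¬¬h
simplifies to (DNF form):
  d ∨ h ∨ ¬q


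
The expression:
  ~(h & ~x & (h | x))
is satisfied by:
  {x: True, h: False}
  {h: False, x: False}
  {h: True, x: True}


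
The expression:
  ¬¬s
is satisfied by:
  {s: True}


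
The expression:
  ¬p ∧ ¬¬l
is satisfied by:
  {l: True, p: False}


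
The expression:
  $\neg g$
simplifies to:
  $\neg g$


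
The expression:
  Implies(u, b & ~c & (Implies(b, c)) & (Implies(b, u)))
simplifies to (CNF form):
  ~u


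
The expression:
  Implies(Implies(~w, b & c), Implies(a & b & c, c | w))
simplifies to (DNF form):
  True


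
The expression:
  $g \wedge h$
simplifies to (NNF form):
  $g \wedge h$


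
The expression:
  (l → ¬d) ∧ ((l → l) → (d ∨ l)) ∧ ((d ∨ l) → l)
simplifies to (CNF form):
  l ∧ ¬d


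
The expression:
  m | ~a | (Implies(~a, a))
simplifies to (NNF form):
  True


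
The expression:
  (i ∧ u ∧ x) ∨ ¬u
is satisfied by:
  {i: True, x: True, u: False}
  {i: True, x: False, u: False}
  {x: True, i: False, u: False}
  {i: False, x: False, u: False}
  {i: True, u: True, x: True}
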